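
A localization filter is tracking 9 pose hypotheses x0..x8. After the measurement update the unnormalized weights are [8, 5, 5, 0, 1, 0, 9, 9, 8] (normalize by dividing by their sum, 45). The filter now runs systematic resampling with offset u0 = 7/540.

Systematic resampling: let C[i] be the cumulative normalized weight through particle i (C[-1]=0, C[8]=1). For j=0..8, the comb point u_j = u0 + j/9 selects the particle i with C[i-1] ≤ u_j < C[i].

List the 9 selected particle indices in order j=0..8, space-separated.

0 0 1 2 6 6 7 7 8

C = [8/45, 13/45, 2/5, 2/5, 19/45, 19/45, 28/45, 37/45, 1]
j=0: u_0=7/540 ∈ [0, 8/45) → index 0
j=1: u_1=67/540 ∈ [0, 8/45) → index 0
j=2: u_2=127/540 ∈ [8/45, 13/45) → index 1
j=3: u_3=187/540 ∈ [13/45, 2/5) → index 2
j=4: u_4=247/540 ∈ [19/45, 28/45) → index 6
j=5: u_5=307/540 ∈ [19/45, 28/45) → index 6
j=6: u_6=367/540 ∈ [28/45, 37/45) → index 7
j=7: u_7=427/540 ∈ [28/45, 37/45) → index 7
j=8: u_8=487/540 ∈ [37/45, 1) → index 8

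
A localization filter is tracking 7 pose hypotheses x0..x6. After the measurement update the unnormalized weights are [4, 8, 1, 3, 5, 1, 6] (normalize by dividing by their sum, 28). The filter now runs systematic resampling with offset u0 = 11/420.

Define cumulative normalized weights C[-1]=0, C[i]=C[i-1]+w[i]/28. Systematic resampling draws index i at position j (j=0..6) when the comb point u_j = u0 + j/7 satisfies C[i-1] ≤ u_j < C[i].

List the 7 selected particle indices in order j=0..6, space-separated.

C = [1/7, 3/7, 13/28, 4/7, 3/4, 11/14, 1]
j=0: u_0=11/420 ∈ [0, 1/7) → index 0
j=1: u_1=71/420 ∈ [1/7, 3/7) → index 1
j=2: u_2=131/420 ∈ [1/7, 3/7) → index 1
j=3: u_3=191/420 ∈ [3/7, 13/28) → index 2
j=4: u_4=251/420 ∈ [4/7, 3/4) → index 4
j=5: u_5=311/420 ∈ [4/7, 3/4) → index 4
j=6: u_6=53/60 ∈ [11/14, 1) → index 6

0 1 1 2 4 4 6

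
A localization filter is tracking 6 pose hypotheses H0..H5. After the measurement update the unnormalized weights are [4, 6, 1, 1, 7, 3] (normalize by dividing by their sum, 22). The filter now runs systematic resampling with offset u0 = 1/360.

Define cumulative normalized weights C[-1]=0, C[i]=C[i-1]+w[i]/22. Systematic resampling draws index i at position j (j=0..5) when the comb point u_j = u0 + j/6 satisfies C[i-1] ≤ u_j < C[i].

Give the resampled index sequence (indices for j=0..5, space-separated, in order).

0 0 1 3 4 4

C = [2/11, 5/11, 1/2, 6/11, 19/22, 1]
j=0: u_0=1/360 ∈ [0, 2/11) → index 0
j=1: u_1=61/360 ∈ [0, 2/11) → index 0
j=2: u_2=121/360 ∈ [2/11, 5/11) → index 1
j=3: u_3=181/360 ∈ [1/2, 6/11) → index 3
j=4: u_4=241/360 ∈ [6/11, 19/22) → index 4
j=5: u_5=301/360 ∈ [6/11, 19/22) → index 4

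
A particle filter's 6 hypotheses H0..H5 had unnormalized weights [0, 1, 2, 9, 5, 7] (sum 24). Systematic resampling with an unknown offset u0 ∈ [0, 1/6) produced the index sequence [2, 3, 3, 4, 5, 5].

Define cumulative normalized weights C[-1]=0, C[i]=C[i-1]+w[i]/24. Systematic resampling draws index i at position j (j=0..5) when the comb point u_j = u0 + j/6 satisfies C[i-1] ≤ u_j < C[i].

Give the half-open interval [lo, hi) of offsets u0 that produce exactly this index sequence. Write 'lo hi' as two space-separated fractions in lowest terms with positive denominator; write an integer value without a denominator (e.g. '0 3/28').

1/24 1/8

C = [0, 1/24, 1/8, 1/2, 17/24, 1]
j=0 picked index 2: u0 ∈ [1/24, 1/8)
j=1 picked index 3: u0 ∈ [-1/24, 1/3)
j=2 picked index 3: u0 ∈ [-5/24, 1/6)
j=3 picked index 4: u0 ∈ [0, 5/24)
j=4 picked index 5: u0 ∈ [1/24, 1/3)
j=5 picked index 5: u0 ∈ [-1/8, 1/6)
intersection: [1/24, 1/8)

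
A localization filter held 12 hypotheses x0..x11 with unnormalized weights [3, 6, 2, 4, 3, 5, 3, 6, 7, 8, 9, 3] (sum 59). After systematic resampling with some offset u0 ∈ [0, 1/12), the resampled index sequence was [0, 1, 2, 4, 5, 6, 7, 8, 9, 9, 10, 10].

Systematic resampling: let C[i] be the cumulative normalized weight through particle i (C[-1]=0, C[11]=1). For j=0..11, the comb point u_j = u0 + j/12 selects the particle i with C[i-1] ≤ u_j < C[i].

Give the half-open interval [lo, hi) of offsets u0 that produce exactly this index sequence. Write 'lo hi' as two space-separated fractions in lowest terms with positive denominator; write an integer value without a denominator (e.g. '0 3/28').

1/236 7/354

C = [3/59, 9/59, 11/59, 15/59, 18/59, 23/59, 26/59, 32/59, 39/59, 47/59, 56/59, 1]
j=0 picked index 0: u0 ∈ [0, 3/59)
j=1 picked index 1: u0 ∈ [-23/708, 49/708)
j=2 picked index 2: u0 ∈ [-5/354, 7/354)
j=3 picked index 4: u0 ∈ [1/236, 13/236)
j=4 picked index 5: u0 ∈ [-5/177, 10/177)
j=5 picked index 6: u0 ∈ [-19/708, 17/708)
j=6 picked index 7: u0 ∈ [-7/118, 5/118)
j=7 picked index 8: u0 ∈ [-29/708, 55/708)
j=8 picked index 9: u0 ∈ [-1/177, 23/177)
j=9 picked index 9: u0 ∈ [-21/236, 11/236)
j=10 picked index 10: u0 ∈ [-13/354, 41/354)
j=11 picked index 10: u0 ∈ [-85/708, 23/708)
intersection: [1/236, 7/354)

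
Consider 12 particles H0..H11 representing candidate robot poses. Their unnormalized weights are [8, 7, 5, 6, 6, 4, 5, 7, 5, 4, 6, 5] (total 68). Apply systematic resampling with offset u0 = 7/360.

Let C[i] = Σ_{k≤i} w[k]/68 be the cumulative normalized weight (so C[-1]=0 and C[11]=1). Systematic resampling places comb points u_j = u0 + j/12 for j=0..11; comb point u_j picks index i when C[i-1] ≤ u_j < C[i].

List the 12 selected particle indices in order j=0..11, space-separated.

0 0 1 2 3 4 5 6 7 8 10 11

C = [2/17, 15/68, 5/17, 13/34, 8/17, 9/17, 41/68, 12/17, 53/68, 57/68, 63/68, 1]
j=0: u_0=7/360 ∈ [0, 2/17) → index 0
j=1: u_1=37/360 ∈ [0, 2/17) → index 0
j=2: u_2=67/360 ∈ [2/17, 15/68) → index 1
j=3: u_3=97/360 ∈ [15/68, 5/17) → index 2
j=4: u_4=127/360 ∈ [5/17, 13/34) → index 3
j=5: u_5=157/360 ∈ [13/34, 8/17) → index 4
j=6: u_6=187/360 ∈ [8/17, 9/17) → index 5
j=7: u_7=217/360 ∈ [9/17, 41/68) → index 6
j=8: u_8=247/360 ∈ [41/68, 12/17) → index 7
j=9: u_9=277/360 ∈ [12/17, 53/68) → index 8
j=10: u_10=307/360 ∈ [57/68, 63/68) → index 10
j=11: u_11=337/360 ∈ [63/68, 1) → index 11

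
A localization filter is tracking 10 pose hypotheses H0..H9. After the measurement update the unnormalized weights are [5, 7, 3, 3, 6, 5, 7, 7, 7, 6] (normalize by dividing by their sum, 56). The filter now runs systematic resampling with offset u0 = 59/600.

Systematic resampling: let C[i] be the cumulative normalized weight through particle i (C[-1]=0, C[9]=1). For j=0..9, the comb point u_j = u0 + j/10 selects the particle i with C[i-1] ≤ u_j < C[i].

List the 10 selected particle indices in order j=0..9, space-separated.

C = [5/56, 3/14, 15/56, 9/28, 3/7, 29/56, 9/14, 43/56, 25/28, 1]
j=0: u_0=59/600 ∈ [5/56, 3/14) → index 1
j=1: u_1=119/600 ∈ [5/56, 3/14) → index 1
j=2: u_2=179/600 ∈ [15/56, 9/28) → index 3
j=3: u_3=239/600 ∈ [9/28, 3/7) → index 4
j=4: u_4=299/600 ∈ [3/7, 29/56) → index 5
j=5: u_5=359/600 ∈ [29/56, 9/14) → index 6
j=6: u_6=419/600 ∈ [9/14, 43/56) → index 7
j=7: u_7=479/600 ∈ [43/56, 25/28) → index 8
j=8: u_8=539/600 ∈ [25/28, 1) → index 9
j=9: u_9=599/600 ∈ [25/28, 1) → index 9

1 1 3 4 5 6 7 8 9 9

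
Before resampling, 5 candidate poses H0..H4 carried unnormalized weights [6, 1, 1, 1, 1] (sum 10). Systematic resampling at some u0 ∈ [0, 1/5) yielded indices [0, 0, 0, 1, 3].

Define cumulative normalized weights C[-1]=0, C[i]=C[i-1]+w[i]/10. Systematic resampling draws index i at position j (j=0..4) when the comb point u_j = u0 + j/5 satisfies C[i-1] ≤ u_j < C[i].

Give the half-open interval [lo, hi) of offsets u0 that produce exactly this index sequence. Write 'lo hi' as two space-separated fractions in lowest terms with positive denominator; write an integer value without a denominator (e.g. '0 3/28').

C = [3/5, 7/10, 4/5, 9/10, 1]
j=0 picked index 0: u0 ∈ [0, 3/5)
j=1 picked index 0: u0 ∈ [-1/5, 2/5)
j=2 picked index 0: u0 ∈ [-2/5, 1/5)
j=3 picked index 1: u0 ∈ [0, 1/10)
j=4 picked index 3: u0 ∈ [0, 1/10)
intersection: [0, 1/10)

0 1/10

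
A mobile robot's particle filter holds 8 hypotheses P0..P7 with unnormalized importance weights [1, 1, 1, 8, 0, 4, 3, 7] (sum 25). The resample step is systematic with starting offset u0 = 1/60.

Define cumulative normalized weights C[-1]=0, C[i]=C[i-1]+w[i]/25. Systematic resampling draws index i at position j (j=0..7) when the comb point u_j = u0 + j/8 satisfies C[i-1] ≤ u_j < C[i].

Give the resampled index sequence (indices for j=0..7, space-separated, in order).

0 3 3 3 5 6 7 7

C = [1/25, 2/25, 3/25, 11/25, 11/25, 3/5, 18/25, 1]
j=0: u_0=1/60 ∈ [0, 1/25) → index 0
j=1: u_1=17/120 ∈ [3/25, 11/25) → index 3
j=2: u_2=4/15 ∈ [3/25, 11/25) → index 3
j=3: u_3=47/120 ∈ [3/25, 11/25) → index 3
j=4: u_4=31/60 ∈ [11/25, 3/5) → index 5
j=5: u_5=77/120 ∈ [3/5, 18/25) → index 6
j=6: u_6=23/30 ∈ [18/25, 1) → index 7
j=7: u_7=107/120 ∈ [18/25, 1) → index 7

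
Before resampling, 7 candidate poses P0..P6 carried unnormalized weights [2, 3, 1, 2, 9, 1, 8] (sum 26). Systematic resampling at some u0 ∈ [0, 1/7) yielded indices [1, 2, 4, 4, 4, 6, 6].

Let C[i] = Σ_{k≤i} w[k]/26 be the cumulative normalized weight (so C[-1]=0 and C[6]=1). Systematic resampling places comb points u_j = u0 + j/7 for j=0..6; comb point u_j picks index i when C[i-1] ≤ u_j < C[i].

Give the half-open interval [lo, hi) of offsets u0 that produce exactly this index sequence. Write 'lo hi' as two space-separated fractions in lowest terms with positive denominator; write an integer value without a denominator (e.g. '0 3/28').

1/13 15/182

C = [1/13, 5/26, 3/13, 4/13, 17/26, 9/13, 1]
j=0 picked index 1: u0 ∈ [1/13, 5/26)
j=1 picked index 2: u0 ∈ [9/182, 8/91)
j=2 picked index 4: u0 ∈ [2/91, 67/182)
j=3 picked index 4: u0 ∈ [-11/91, 41/182)
j=4 picked index 4: u0 ∈ [-24/91, 15/182)
j=5 picked index 6: u0 ∈ [-2/91, 2/7)
j=6 picked index 6: u0 ∈ [-15/91, 1/7)
intersection: [1/13, 15/182)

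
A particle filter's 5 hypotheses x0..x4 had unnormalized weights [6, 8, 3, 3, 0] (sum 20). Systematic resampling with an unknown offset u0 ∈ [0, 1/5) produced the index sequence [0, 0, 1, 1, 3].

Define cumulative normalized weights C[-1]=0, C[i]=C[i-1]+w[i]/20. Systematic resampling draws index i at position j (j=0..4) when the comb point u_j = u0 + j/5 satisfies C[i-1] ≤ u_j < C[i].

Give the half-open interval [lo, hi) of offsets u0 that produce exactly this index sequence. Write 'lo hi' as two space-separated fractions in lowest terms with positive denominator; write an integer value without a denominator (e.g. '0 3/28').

1/20 1/10

C = [3/10, 7/10, 17/20, 1, 1]
j=0 picked index 0: u0 ∈ [0, 3/10)
j=1 picked index 0: u0 ∈ [-1/5, 1/10)
j=2 picked index 1: u0 ∈ [-1/10, 3/10)
j=3 picked index 1: u0 ∈ [-3/10, 1/10)
j=4 picked index 3: u0 ∈ [1/20, 1/5)
intersection: [1/20, 1/10)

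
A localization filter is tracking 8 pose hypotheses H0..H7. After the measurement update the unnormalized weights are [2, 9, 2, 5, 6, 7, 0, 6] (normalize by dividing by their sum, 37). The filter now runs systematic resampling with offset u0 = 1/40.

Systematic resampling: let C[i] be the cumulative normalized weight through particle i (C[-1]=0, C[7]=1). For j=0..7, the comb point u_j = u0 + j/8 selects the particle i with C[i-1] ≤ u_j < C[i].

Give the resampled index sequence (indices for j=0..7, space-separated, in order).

0 1 1 3 4 5 5 7

C = [2/37, 11/37, 13/37, 18/37, 24/37, 31/37, 31/37, 1]
j=0: u_0=1/40 ∈ [0, 2/37) → index 0
j=1: u_1=3/20 ∈ [2/37, 11/37) → index 1
j=2: u_2=11/40 ∈ [2/37, 11/37) → index 1
j=3: u_3=2/5 ∈ [13/37, 18/37) → index 3
j=4: u_4=21/40 ∈ [18/37, 24/37) → index 4
j=5: u_5=13/20 ∈ [24/37, 31/37) → index 5
j=6: u_6=31/40 ∈ [24/37, 31/37) → index 5
j=7: u_7=9/10 ∈ [31/37, 1) → index 7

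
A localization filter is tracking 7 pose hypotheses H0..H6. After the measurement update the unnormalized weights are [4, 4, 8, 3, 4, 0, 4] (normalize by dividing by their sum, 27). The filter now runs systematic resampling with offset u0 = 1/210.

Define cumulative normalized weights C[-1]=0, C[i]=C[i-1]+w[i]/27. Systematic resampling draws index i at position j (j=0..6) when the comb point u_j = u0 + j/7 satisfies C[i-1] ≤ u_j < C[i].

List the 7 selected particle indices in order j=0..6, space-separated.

C = [4/27, 8/27, 16/27, 19/27, 23/27, 23/27, 1]
j=0: u_0=1/210 ∈ [0, 4/27) → index 0
j=1: u_1=31/210 ∈ [0, 4/27) → index 0
j=2: u_2=61/210 ∈ [4/27, 8/27) → index 1
j=3: u_3=13/30 ∈ [8/27, 16/27) → index 2
j=4: u_4=121/210 ∈ [8/27, 16/27) → index 2
j=5: u_5=151/210 ∈ [19/27, 23/27) → index 4
j=6: u_6=181/210 ∈ [23/27, 1) → index 6

0 0 1 2 2 4 6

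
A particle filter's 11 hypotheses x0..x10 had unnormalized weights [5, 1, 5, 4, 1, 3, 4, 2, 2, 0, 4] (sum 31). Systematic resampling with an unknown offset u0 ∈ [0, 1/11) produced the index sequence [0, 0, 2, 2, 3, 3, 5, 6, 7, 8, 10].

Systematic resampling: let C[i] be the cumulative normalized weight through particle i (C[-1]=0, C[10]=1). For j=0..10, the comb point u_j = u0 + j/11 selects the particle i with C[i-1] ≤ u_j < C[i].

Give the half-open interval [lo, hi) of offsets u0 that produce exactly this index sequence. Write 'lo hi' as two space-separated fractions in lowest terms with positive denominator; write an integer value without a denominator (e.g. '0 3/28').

5/341 10/341

C = [5/31, 6/31, 11/31, 15/31, 16/31, 19/31, 23/31, 25/31, 27/31, 27/31, 1]
j=0 picked index 0: u0 ∈ [0, 5/31)
j=1 picked index 0: u0 ∈ [-1/11, 24/341)
j=2 picked index 2: u0 ∈ [4/341, 59/341)
j=3 picked index 2: u0 ∈ [-27/341, 28/341)
j=4 picked index 3: u0 ∈ [-3/341, 41/341)
j=5 picked index 3: u0 ∈ [-34/341, 10/341)
j=6 picked index 5: u0 ∈ [-10/341, 23/341)
j=7 picked index 6: u0 ∈ [-8/341, 36/341)
j=8 picked index 7: u0 ∈ [5/341, 27/341)
j=9 picked index 8: u0 ∈ [-4/341, 18/341)
j=10 picked index 10: u0 ∈ [-13/341, 1/11)
intersection: [5/341, 10/341)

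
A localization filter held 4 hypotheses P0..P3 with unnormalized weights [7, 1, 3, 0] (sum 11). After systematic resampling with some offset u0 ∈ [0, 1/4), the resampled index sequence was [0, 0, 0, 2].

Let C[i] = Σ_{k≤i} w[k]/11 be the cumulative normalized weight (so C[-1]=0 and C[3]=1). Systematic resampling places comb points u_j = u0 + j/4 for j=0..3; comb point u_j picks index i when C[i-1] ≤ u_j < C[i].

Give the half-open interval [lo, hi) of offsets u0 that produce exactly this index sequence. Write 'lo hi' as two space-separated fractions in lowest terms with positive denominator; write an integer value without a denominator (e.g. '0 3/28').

0 3/22

C = [7/11, 8/11, 1, 1]
j=0 picked index 0: u0 ∈ [0, 7/11)
j=1 picked index 0: u0 ∈ [-1/4, 17/44)
j=2 picked index 0: u0 ∈ [-1/2, 3/22)
j=3 picked index 2: u0 ∈ [-1/44, 1/4)
intersection: [0, 3/22)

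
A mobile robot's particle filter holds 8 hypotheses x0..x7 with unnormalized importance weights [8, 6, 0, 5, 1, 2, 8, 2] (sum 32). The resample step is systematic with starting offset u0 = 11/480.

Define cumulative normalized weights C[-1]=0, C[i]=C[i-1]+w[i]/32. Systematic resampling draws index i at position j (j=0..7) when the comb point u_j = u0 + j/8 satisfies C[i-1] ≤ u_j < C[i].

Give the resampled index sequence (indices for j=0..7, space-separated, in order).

C = [1/4, 7/16, 7/16, 19/32, 5/8, 11/16, 15/16, 1]
j=0: u_0=11/480 ∈ [0, 1/4) → index 0
j=1: u_1=71/480 ∈ [0, 1/4) → index 0
j=2: u_2=131/480 ∈ [1/4, 7/16) → index 1
j=3: u_3=191/480 ∈ [1/4, 7/16) → index 1
j=4: u_4=251/480 ∈ [7/16, 19/32) → index 3
j=5: u_5=311/480 ∈ [5/8, 11/16) → index 5
j=6: u_6=371/480 ∈ [11/16, 15/16) → index 6
j=7: u_7=431/480 ∈ [11/16, 15/16) → index 6

0 0 1 1 3 5 6 6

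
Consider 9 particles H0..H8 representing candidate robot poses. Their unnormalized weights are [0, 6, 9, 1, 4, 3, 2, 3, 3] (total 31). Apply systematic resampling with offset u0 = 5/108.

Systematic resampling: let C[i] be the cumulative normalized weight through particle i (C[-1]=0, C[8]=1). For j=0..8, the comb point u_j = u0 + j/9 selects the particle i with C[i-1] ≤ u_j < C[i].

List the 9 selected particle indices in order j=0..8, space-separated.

C = [0, 6/31, 15/31, 16/31, 20/31, 23/31, 25/31, 28/31, 1]
j=0: u_0=5/108 ∈ [0, 6/31) → index 1
j=1: u_1=17/108 ∈ [0, 6/31) → index 1
j=2: u_2=29/108 ∈ [6/31, 15/31) → index 2
j=3: u_3=41/108 ∈ [6/31, 15/31) → index 2
j=4: u_4=53/108 ∈ [15/31, 16/31) → index 3
j=5: u_5=65/108 ∈ [16/31, 20/31) → index 4
j=6: u_6=77/108 ∈ [20/31, 23/31) → index 5
j=7: u_7=89/108 ∈ [25/31, 28/31) → index 7
j=8: u_8=101/108 ∈ [28/31, 1) → index 8

1 1 2 2 3 4 5 7 8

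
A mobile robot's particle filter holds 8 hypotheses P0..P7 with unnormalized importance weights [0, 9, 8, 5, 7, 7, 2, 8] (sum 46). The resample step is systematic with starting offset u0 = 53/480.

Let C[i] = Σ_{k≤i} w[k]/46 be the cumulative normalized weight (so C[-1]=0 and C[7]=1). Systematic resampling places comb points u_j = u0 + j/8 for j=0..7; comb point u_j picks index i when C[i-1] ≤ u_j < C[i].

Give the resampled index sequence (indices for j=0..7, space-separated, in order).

C = [0, 9/46, 17/46, 11/23, 29/46, 18/23, 19/23, 1]
j=0: u_0=53/480 ∈ [0, 9/46) → index 1
j=1: u_1=113/480 ∈ [9/46, 17/46) → index 2
j=2: u_2=173/480 ∈ [9/46, 17/46) → index 2
j=3: u_3=233/480 ∈ [11/23, 29/46) → index 4
j=4: u_4=293/480 ∈ [11/23, 29/46) → index 4
j=5: u_5=353/480 ∈ [29/46, 18/23) → index 5
j=6: u_6=413/480 ∈ [19/23, 1) → index 7
j=7: u_7=473/480 ∈ [19/23, 1) → index 7

1 2 2 4 4 5 7 7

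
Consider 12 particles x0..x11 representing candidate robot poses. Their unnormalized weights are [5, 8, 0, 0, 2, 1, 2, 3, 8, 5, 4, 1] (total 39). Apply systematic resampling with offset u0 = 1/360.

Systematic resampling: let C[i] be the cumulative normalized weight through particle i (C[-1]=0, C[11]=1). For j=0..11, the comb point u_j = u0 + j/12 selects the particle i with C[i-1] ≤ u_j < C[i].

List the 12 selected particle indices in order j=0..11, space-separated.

0 0 1 1 4 6 7 8 8 9 9 10

C = [5/39, 1/3, 1/3, 1/3, 5/13, 16/39, 6/13, 7/13, 29/39, 34/39, 38/39, 1]
j=0: u_0=1/360 ∈ [0, 5/39) → index 0
j=1: u_1=31/360 ∈ [0, 5/39) → index 0
j=2: u_2=61/360 ∈ [5/39, 1/3) → index 1
j=3: u_3=91/360 ∈ [5/39, 1/3) → index 1
j=4: u_4=121/360 ∈ [1/3, 5/13) → index 4
j=5: u_5=151/360 ∈ [16/39, 6/13) → index 6
j=6: u_6=181/360 ∈ [6/13, 7/13) → index 7
j=7: u_7=211/360 ∈ [7/13, 29/39) → index 8
j=8: u_8=241/360 ∈ [7/13, 29/39) → index 8
j=9: u_9=271/360 ∈ [29/39, 34/39) → index 9
j=10: u_10=301/360 ∈ [29/39, 34/39) → index 9
j=11: u_11=331/360 ∈ [34/39, 38/39) → index 10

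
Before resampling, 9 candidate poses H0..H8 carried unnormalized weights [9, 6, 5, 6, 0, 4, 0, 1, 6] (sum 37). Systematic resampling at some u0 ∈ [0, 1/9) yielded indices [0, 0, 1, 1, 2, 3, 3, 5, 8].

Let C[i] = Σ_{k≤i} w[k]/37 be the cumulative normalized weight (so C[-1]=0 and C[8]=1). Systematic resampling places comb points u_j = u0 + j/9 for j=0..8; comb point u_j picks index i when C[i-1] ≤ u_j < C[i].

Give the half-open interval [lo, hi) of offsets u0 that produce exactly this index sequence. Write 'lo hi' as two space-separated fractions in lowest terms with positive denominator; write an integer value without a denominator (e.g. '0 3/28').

C = [9/37, 15/37, 20/37, 26/37, 26/37, 30/37, 30/37, 31/37, 1]
j=0 picked index 0: u0 ∈ [0, 9/37)
j=1 picked index 0: u0 ∈ [-1/9, 44/333)
j=2 picked index 1: u0 ∈ [7/333, 61/333)
j=3 picked index 1: u0 ∈ [-10/111, 8/111)
j=4 picked index 2: u0 ∈ [-13/333, 32/333)
j=5 picked index 3: u0 ∈ [-5/333, 49/333)
j=6 picked index 3: u0 ∈ [-14/111, 4/111)
j=7 picked index 5: u0 ∈ [-25/333, 11/333)
j=8 picked index 8: u0 ∈ [-17/333, 1/9)
intersection: [7/333, 11/333)

7/333 11/333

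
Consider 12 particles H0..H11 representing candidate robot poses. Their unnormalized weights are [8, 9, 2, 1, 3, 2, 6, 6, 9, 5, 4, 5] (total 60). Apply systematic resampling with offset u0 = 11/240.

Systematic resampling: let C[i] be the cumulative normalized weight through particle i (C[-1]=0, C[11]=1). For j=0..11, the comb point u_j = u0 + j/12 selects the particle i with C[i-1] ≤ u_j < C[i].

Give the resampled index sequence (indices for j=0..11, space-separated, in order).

0 0 1 2 4 6 7 8 8 9 10 11

C = [2/15, 17/60, 19/60, 1/3, 23/60, 5/12, 31/60, 37/60, 23/30, 17/20, 11/12, 1]
j=0: u_0=11/240 ∈ [0, 2/15) → index 0
j=1: u_1=31/240 ∈ [0, 2/15) → index 0
j=2: u_2=17/80 ∈ [2/15, 17/60) → index 1
j=3: u_3=71/240 ∈ [17/60, 19/60) → index 2
j=4: u_4=91/240 ∈ [1/3, 23/60) → index 4
j=5: u_5=37/80 ∈ [5/12, 31/60) → index 6
j=6: u_6=131/240 ∈ [31/60, 37/60) → index 7
j=7: u_7=151/240 ∈ [37/60, 23/30) → index 8
j=8: u_8=57/80 ∈ [37/60, 23/30) → index 8
j=9: u_9=191/240 ∈ [23/30, 17/20) → index 9
j=10: u_10=211/240 ∈ [17/20, 11/12) → index 10
j=11: u_11=77/80 ∈ [11/12, 1) → index 11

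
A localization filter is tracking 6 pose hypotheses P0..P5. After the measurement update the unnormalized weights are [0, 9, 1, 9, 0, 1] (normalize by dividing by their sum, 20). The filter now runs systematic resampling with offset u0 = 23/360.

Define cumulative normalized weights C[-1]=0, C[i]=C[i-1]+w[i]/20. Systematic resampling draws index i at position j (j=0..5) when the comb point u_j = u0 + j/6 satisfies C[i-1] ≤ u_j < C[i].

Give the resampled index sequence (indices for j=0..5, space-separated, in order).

C = [0, 9/20, 1/2, 19/20, 19/20, 1]
j=0: u_0=23/360 ∈ [0, 9/20) → index 1
j=1: u_1=83/360 ∈ [0, 9/20) → index 1
j=2: u_2=143/360 ∈ [0, 9/20) → index 1
j=3: u_3=203/360 ∈ [1/2, 19/20) → index 3
j=4: u_4=263/360 ∈ [1/2, 19/20) → index 3
j=5: u_5=323/360 ∈ [1/2, 19/20) → index 3

1 1 1 3 3 3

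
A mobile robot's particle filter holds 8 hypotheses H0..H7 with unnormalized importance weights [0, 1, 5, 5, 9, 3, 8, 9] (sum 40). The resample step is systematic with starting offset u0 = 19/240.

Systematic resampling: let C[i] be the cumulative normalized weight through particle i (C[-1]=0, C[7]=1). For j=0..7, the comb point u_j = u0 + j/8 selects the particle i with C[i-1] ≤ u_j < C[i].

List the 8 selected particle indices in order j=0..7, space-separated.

2 3 4 4 6 6 7 7

C = [0, 1/40, 3/20, 11/40, 1/2, 23/40, 31/40, 1]
j=0: u_0=19/240 ∈ [1/40, 3/20) → index 2
j=1: u_1=49/240 ∈ [3/20, 11/40) → index 3
j=2: u_2=79/240 ∈ [11/40, 1/2) → index 4
j=3: u_3=109/240 ∈ [11/40, 1/2) → index 4
j=4: u_4=139/240 ∈ [23/40, 31/40) → index 6
j=5: u_5=169/240 ∈ [23/40, 31/40) → index 6
j=6: u_6=199/240 ∈ [31/40, 1) → index 7
j=7: u_7=229/240 ∈ [31/40, 1) → index 7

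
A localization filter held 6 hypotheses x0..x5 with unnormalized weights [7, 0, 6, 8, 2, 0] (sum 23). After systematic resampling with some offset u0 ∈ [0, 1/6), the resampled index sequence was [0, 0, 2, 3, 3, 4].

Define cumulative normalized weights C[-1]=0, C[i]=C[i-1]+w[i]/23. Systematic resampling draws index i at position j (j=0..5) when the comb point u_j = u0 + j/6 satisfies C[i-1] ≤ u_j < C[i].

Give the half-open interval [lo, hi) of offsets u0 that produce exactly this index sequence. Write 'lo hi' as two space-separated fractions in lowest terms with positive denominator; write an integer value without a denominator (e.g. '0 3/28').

C = [7/23, 7/23, 13/23, 21/23, 1, 1]
j=0 picked index 0: u0 ∈ [0, 7/23)
j=1 picked index 0: u0 ∈ [-1/6, 19/138)
j=2 picked index 2: u0 ∈ [-2/69, 16/69)
j=3 picked index 3: u0 ∈ [3/46, 19/46)
j=4 picked index 3: u0 ∈ [-7/69, 17/69)
j=5 picked index 4: u0 ∈ [11/138, 1/6)
intersection: [11/138, 19/138)

11/138 19/138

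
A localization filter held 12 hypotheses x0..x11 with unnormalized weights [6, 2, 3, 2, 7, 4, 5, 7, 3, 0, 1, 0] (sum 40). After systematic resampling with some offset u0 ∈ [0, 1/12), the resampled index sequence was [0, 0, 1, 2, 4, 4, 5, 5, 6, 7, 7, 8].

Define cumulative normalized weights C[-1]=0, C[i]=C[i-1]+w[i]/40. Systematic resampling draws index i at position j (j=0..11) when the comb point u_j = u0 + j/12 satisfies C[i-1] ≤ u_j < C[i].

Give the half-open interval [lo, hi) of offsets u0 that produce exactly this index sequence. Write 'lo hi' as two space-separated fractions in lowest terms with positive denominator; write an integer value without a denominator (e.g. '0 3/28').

C = [3/20, 1/5, 11/40, 13/40, 1/2, 3/5, 29/40, 9/10, 39/40, 39/40, 1, 1]
j=0 picked index 0: u0 ∈ [0, 3/20)
j=1 picked index 0: u0 ∈ [-1/12, 1/15)
j=2 picked index 1: u0 ∈ [-1/60, 1/30)
j=3 picked index 2: u0 ∈ [-1/20, 1/40)
j=4 picked index 4: u0 ∈ [-1/120, 1/6)
j=5 picked index 4: u0 ∈ [-11/120, 1/12)
j=6 picked index 5: u0 ∈ [0, 1/10)
j=7 picked index 5: u0 ∈ [-1/12, 1/60)
j=8 picked index 6: u0 ∈ [-1/15, 7/120)
j=9 picked index 7: u0 ∈ [-1/40, 3/20)
j=10 picked index 7: u0 ∈ [-13/120, 1/15)
j=11 picked index 8: u0 ∈ [-1/60, 7/120)
intersection: [0, 1/60)

0 1/60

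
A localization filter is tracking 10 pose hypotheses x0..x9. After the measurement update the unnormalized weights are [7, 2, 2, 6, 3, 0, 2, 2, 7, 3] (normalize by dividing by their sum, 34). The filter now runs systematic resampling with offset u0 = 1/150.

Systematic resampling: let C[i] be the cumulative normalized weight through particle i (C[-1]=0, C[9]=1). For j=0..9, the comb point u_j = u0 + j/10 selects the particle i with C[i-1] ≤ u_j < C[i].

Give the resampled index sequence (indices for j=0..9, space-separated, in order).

C = [7/34, 9/34, 11/34, 1/2, 10/17, 10/17, 11/17, 12/17, 31/34, 1]
j=0: u_0=1/150 ∈ [0, 7/34) → index 0
j=1: u_1=8/75 ∈ [0, 7/34) → index 0
j=2: u_2=31/150 ∈ [7/34, 9/34) → index 1
j=3: u_3=23/75 ∈ [9/34, 11/34) → index 2
j=4: u_4=61/150 ∈ [11/34, 1/2) → index 3
j=5: u_5=38/75 ∈ [1/2, 10/17) → index 4
j=6: u_6=91/150 ∈ [10/17, 11/17) → index 6
j=7: u_7=53/75 ∈ [12/17, 31/34) → index 8
j=8: u_8=121/150 ∈ [12/17, 31/34) → index 8
j=9: u_9=68/75 ∈ [12/17, 31/34) → index 8

0 0 1 2 3 4 6 8 8 8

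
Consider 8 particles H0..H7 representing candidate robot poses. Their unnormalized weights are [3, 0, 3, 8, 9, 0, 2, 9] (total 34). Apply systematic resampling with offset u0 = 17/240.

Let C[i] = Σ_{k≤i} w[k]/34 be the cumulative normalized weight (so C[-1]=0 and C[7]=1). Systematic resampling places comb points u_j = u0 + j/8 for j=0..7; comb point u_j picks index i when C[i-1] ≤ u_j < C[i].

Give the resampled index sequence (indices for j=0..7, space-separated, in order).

C = [3/34, 3/34, 3/17, 7/17, 23/34, 23/34, 25/34, 1]
j=0: u_0=17/240 ∈ [0, 3/34) → index 0
j=1: u_1=47/240 ∈ [3/17, 7/17) → index 3
j=2: u_2=77/240 ∈ [3/17, 7/17) → index 3
j=3: u_3=107/240 ∈ [7/17, 23/34) → index 4
j=4: u_4=137/240 ∈ [7/17, 23/34) → index 4
j=5: u_5=167/240 ∈ [23/34, 25/34) → index 6
j=6: u_6=197/240 ∈ [25/34, 1) → index 7
j=7: u_7=227/240 ∈ [25/34, 1) → index 7

0 3 3 4 4 6 7 7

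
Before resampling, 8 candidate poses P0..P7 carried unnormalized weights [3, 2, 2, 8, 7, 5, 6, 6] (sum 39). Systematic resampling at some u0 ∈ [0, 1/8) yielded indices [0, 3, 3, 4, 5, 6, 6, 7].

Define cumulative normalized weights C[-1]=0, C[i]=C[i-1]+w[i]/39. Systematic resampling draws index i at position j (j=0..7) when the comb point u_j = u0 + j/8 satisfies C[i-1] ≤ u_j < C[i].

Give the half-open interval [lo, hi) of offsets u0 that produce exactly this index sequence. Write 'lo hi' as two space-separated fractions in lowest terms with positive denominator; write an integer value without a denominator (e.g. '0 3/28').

C = [1/13, 5/39, 7/39, 5/13, 22/39, 9/13, 11/13, 1]
j=0 picked index 0: u0 ∈ [0, 1/13)
j=1 picked index 3: u0 ∈ [17/312, 27/104)
j=2 picked index 3: u0 ∈ [-11/156, 7/52)
j=3 picked index 4: u0 ∈ [1/104, 59/312)
j=4 picked index 5: u0 ∈ [5/78, 5/26)
j=5 picked index 6: u0 ∈ [7/104, 23/104)
j=6 picked index 6: u0 ∈ [-3/52, 5/52)
j=7 picked index 7: u0 ∈ [-3/104, 1/8)
intersection: [7/104, 1/13)

7/104 1/13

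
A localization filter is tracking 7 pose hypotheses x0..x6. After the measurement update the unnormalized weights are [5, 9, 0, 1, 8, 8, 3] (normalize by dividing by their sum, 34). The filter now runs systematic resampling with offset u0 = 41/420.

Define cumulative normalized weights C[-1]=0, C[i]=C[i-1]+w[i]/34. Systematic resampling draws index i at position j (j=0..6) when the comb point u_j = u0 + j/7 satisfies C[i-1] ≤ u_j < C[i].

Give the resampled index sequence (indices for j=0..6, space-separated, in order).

C = [5/34, 7/17, 7/17, 15/34, 23/34, 31/34, 1]
j=0: u_0=41/420 ∈ [0, 5/34) → index 0
j=1: u_1=101/420 ∈ [5/34, 7/17) → index 1
j=2: u_2=23/60 ∈ [5/34, 7/17) → index 1
j=3: u_3=221/420 ∈ [15/34, 23/34) → index 4
j=4: u_4=281/420 ∈ [15/34, 23/34) → index 4
j=5: u_5=341/420 ∈ [23/34, 31/34) → index 5
j=6: u_6=401/420 ∈ [31/34, 1) → index 6

0 1 1 4 4 5 6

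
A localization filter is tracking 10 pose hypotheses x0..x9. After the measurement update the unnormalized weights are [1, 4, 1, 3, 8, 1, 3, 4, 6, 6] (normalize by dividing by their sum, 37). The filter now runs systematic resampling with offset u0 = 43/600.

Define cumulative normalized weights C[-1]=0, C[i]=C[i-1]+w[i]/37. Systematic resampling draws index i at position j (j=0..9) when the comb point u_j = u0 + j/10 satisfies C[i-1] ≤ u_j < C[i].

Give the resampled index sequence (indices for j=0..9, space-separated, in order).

1 3 4 4 5 7 7 8 9 9

C = [1/37, 5/37, 6/37, 9/37, 17/37, 18/37, 21/37, 25/37, 31/37, 1]
j=0: u_0=43/600 ∈ [1/37, 5/37) → index 1
j=1: u_1=103/600 ∈ [6/37, 9/37) → index 3
j=2: u_2=163/600 ∈ [9/37, 17/37) → index 4
j=3: u_3=223/600 ∈ [9/37, 17/37) → index 4
j=4: u_4=283/600 ∈ [17/37, 18/37) → index 5
j=5: u_5=343/600 ∈ [21/37, 25/37) → index 7
j=6: u_6=403/600 ∈ [21/37, 25/37) → index 7
j=7: u_7=463/600 ∈ [25/37, 31/37) → index 8
j=8: u_8=523/600 ∈ [31/37, 1) → index 9
j=9: u_9=583/600 ∈ [31/37, 1) → index 9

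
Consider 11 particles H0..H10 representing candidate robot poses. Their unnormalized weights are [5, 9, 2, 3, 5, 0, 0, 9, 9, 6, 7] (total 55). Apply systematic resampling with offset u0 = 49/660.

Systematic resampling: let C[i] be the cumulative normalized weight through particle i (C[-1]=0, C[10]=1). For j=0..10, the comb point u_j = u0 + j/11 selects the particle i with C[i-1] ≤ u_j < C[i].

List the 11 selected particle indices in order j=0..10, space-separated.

0 1 2 4 7 7 8 8 9 10 10

C = [1/11, 14/55, 16/55, 19/55, 24/55, 24/55, 24/55, 3/5, 42/55, 48/55, 1]
j=0: u_0=49/660 ∈ [0, 1/11) → index 0
j=1: u_1=109/660 ∈ [1/11, 14/55) → index 1
j=2: u_2=169/660 ∈ [14/55, 16/55) → index 2
j=3: u_3=229/660 ∈ [19/55, 24/55) → index 4
j=4: u_4=289/660 ∈ [24/55, 3/5) → index 7
j=5: u_5=349/660 ∈ [24/55, 3/5) → index 7
j=6: u_6=409/660 ∈ [3/5, 42/55) → index 8
j=7: u_7=469/660 ∈ [3/5, 42/55) → index 8
j=8: u_8=529/660 ∈ [42/55, 48/55) → index 9
j=9: u_9=589/660 ∈ [48/55, 1) → index 10
j=10: u_10=59/60 ∈ [48/55, 1) → index 10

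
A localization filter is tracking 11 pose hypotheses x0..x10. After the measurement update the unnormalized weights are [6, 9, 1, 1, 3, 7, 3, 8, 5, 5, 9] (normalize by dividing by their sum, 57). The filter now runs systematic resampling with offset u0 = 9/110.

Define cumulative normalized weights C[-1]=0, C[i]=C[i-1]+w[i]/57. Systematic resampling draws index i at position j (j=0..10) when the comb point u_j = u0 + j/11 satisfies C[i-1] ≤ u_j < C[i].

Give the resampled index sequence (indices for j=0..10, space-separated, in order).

C = [2/19, 5/19, 16/57, 17/57, 20/57, 9/19, 10/19, 2/3, 43/57, 16/19, 1]
j=0: u_0=9/110 ∈ [0, 2/19) → index 0
j=1: u_1=19/110 ∈ [2/19, 5/19) → index 1
j=2: u_2=29/110 ∈ [5/19, 16/57) → index 2
j=3: u_3=39/110 ∈ [20/57, 9/19) → index 5
j=4: u_4=49/110 ∈ [20/57, 9/19) → index 5
j=5: u_5=59/110 ∈ [10/19, 2/3) → index 7
j=6: u_6=69/110 ∈ [10/19, 2/3) → index 7
j=7: u_7=79/110 ∈ [2/3, 43/57) → index 8
j=8: u_8=89/110 ∈ [43/57, 16/19) → index 9
j=9: u_9=9/10 ∈ [16/19, 1) → index 10
j=10: u_10=109/110 ∈ [16/19, 1) → index 10

0 1 2 5 5 7 7 8 9 10 10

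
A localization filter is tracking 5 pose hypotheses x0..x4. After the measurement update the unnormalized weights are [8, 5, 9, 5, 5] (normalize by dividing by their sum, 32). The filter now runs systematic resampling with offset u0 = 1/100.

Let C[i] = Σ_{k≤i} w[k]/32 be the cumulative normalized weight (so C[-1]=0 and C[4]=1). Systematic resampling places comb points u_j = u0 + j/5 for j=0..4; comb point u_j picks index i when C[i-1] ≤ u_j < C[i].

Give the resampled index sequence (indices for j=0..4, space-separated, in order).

0 0 2 2 3

C = [1/4, 13/32, 11/16, 27/32, 1]
j=0: u_0=1/100 ∈ [0, 1/4) → index 0
j=1: u_1=21/100 ∈ [0, 1/4) → index 0
j=2: u_2=41/100 ∈ [13/32, 11/16) → index 2
j=3: u_3=61/100 ∈ [13/32, 11/16) → index 2
j=4: u_4=81/100 ∈ [11/16, 27/32) → index 3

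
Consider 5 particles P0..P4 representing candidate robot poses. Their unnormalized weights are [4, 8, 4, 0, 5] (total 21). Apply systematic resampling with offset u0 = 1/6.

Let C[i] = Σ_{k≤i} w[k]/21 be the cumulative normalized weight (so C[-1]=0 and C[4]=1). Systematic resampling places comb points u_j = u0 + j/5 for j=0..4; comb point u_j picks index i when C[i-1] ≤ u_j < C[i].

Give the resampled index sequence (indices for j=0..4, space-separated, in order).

0 1 1 4 4

C = [4/21, 4/7, 16/21, 16/21, 1]
j=0: u_0=1/6 ∈ [0, 4/21) → index 0
j=1: u_1=11/30 ∈ [4/21, 4/7) → index 1
j=2: u_2=17/30 ∈ [4/21, 4/7) → index 1
j=3: u_3=23/30 ∈ [16/21, 1) → index 4
j=4: u_4=29/30 ∈ [16/21, 1) → index 4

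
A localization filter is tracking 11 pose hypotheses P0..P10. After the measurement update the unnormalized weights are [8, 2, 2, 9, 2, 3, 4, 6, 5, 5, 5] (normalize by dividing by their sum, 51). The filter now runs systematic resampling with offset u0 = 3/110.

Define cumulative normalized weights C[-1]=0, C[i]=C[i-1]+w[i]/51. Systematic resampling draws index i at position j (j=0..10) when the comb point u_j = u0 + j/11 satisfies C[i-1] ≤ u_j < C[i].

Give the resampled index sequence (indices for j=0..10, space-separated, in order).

C = [8/51, 10/51, 4/17, 7/17, 23/51, 26/51, 10/17, 12/17, 41/51, 46/51, 1]
j=0: u_0=3/110 ∈ [0, 8/51) → index 0
j=1: u_1=13/110 ∈ [0, 8/51) → index 0
j=2: u_2=23/110 ∈ [10/51, 4/17) → index 2
j=3: u_3=3/10 ∈ [4/17, 7/17) → index 3
j=4: u_4=43/110 ∈ [4/17, 7/17) → index 3
j=5: u_5=53/110 ∈ [23/51, 26/51) → index 5
j=6: u_6=63/110 ∈ [26/51, 10/17) → index 6
j=7: u_7=73/110 ∈ [10/17, 12/17) → index 7
j=8: u_8=83/110 ∈ [12/17, 41/51) → index 8
j=9: u_9=93/110 ∈ [41/51, 46/51) → index 9
j=10: u_10=103/110 ∈ [46/51, 1) → index 10

0 0 2 3 3 5 6 7 8 9 10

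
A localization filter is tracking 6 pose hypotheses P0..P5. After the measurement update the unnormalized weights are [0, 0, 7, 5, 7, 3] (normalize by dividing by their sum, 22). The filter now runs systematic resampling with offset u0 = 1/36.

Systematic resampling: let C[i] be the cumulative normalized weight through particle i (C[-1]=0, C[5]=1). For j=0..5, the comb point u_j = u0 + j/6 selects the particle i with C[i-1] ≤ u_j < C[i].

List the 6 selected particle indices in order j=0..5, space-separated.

C = [0, 0, 7/22, 6/11, 19/22, 1]
j=0: u_0=1/36 ∈ [0, 7/22) → index 2
j=1: u_1=7/36 ∈ [0, 7/22) → index 2
j=2: u_2=13/36 ∈ [7/22, 6/11) → index 3
j=3: u_3=19/36 ∈ [7/22, 6/11) → index 3
j=4: u_4=25/36 ∈ [6/11, 19/22) → index 4
j=5: u_5=31/36 ∈ [6/11, 19/22) → index 4

2 2 3 3 4 4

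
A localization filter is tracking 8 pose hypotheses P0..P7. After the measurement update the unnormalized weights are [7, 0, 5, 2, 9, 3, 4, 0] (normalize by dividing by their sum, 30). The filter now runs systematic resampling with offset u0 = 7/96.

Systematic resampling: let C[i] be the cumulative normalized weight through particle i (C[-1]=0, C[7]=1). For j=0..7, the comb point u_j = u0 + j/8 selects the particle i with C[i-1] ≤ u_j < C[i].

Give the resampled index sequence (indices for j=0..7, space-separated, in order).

C = [7/30, 7/30, 2/5, 7/15, 23/30, 13/15, 1, 1]
j=0: u_0=7/96 ∈ [0, 7/30) → index 0
j=1: u_1=19/96 ∈ [0, 7/30) → index 0
j=2: u_2=31/96 ∈ [7/30, 2/5) → index 2
j=3: u_3=43/96 ∈ [2/5, 7/15) → index 3
j=4: u_4=55/96 ∈ [7/15, 23/30) → index 4
j=5: u_5=67/96 ∈ [7/15, 23/30) → index 4
j=6: u_6=79/96 ∈ [23/30, 13/15) → index 5
j=7: u_7=91/96 ∈ [13/15, 1) → index 6

0 0 2 3 4 4 5 6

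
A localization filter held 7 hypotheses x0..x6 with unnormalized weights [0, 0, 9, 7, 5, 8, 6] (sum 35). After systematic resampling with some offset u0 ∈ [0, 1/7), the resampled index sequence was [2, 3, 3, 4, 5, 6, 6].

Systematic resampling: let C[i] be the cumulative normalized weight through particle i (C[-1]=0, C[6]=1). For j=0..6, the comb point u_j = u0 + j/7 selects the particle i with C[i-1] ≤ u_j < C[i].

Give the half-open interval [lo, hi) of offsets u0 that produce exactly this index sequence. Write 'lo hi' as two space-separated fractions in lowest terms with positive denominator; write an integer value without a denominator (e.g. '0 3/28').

4/35 1/7

C = [0, 0, 9/35, 16/35, 3/5, 29/35, 1]
j=0 picked index 2: u0 ∈ [0, 9/35)
j=1 picked index 3: u0 ∈ [4/35, 11/35)
j=2 picked index 3: u0 ∈ [-1/35, 6/35)
j=3 picked index 4: u0 ∈ [1/35, 6/35)
j=4 picked index 5: u0 ∈ [1/35, 9/35)
j=5 picked index 6: u0 ∈ [4/35, 2/7)
j=6 picked index 6: u0 ∈ [-1/35, 1/7)
intersection: [4/35, 1/7)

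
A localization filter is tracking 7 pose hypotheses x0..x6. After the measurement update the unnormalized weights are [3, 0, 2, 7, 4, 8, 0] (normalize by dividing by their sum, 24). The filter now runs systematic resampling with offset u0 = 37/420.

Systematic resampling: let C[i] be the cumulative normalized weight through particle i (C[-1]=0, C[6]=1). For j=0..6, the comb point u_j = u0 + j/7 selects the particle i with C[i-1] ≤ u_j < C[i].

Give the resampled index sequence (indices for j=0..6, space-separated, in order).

0 3 3 4 4 5 5

C = [1/8, 1/8, 5/24, 1/2, 2/3, 1, 1]
j=0: u_0=37/420 ∈ [0, 1/8) → index 0
j=1: u_1=97/420 ∈ [5/24, 1/2) → index 3
j=2: u_2=157/420 ∈ [5/24, 1/2) → index 3
j=3: u_3=31/60 ∈ [1/2, 2/3) → index 4
j=4: u_4=277/420 ∈ [1/2, 2/3) → index 4
j=5: u_5=337/420 ∈ [2/3, 1) → index 5
j=6: u_6=397/420 ∈ [2/3, 1) → index 5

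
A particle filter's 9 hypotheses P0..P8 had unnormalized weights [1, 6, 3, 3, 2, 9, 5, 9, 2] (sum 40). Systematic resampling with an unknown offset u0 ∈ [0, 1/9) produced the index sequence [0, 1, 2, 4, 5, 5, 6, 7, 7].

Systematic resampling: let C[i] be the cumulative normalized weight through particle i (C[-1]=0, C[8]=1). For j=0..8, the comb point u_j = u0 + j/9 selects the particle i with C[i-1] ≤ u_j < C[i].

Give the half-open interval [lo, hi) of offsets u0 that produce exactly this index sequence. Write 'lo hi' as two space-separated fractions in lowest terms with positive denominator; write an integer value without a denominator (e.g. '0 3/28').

C = [1/40, 7/40, 1/4, 13/40, 3/8, 3/5, 29/40, 19/20, 1]
j=0 picked index 0: u0 ∈ [0, 1/40)
j=1 picked index 1: u0 ∈ [-31/360, 23/360)
j=2 picked index 2: u0 ∈ [-17/360, 1/36)
j=3 picked index 4: u0 ∈ [-1/120, 1/24)
j=4 picked index 5: u0 ∈ [-5/72, 7/45)
j=5 picked index 5: u0 ∈ [-13/72, 2/45)
j=6 picked index 6: u0 ∈ [-1/15, 7/120)
j=7 picked index 7: u0 ∈ [-19/360, 31/180)
j=8 picked index 7: u0 ∈ [-59/360, 11/180)
intersection: [0, 1/40)

0 1/40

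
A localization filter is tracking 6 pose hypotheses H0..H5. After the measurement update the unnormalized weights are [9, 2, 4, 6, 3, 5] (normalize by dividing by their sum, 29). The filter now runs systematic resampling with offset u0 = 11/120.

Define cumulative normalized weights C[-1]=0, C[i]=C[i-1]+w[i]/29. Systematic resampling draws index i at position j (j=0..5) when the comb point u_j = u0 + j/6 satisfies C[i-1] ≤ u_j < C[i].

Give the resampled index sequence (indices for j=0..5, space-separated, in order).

0 0 2 3 4 5

C = [9/29, 11/29, 15/29, 21/29, 24/29, 1]
j=0: u_0=11/120 ∈ [0, 9/29) → index 0
j=1: u_1=31/120 ∈ [0, 9/29) → index 0
j=2: u_2=17/40 ∈ [11/29, 15/29) → index 2
j=3: u_3=71/120 ∈ [15/29, 21/29) → index 3
j=4: u_4=91/120 ∈ [21/29, 24/29) → index 4
j=5: u_5=37/40 ∈ [24/29, 1) → index 5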